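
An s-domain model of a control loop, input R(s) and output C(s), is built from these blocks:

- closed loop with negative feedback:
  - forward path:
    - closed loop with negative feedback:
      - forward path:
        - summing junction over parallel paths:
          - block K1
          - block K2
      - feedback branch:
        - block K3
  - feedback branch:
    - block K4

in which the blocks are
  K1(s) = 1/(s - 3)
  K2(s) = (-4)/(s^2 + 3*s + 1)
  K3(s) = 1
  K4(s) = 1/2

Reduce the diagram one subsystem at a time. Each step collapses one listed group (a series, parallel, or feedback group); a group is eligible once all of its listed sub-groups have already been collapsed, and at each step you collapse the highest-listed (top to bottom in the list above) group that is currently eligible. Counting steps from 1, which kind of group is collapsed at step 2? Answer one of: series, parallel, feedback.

Reducing step by step:

[1] sum the parallel branches K1, K2
[2] collapse the loop ((K1+K2) forward, K3 return)
[3] apply the feedback formula to [(K1+K2)/(1+(K1+K2)*K3)], K4
The group at step 2 is a feedback group.

Answer: feedback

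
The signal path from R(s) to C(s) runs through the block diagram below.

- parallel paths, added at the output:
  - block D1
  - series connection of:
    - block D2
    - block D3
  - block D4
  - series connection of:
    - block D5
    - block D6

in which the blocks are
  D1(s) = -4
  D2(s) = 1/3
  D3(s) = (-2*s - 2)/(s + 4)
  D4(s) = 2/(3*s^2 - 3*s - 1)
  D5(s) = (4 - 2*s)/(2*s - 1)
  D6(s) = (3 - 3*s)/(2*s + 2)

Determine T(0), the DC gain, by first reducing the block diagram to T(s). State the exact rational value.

1. combine D2, D3 in series: (-2*s - 2)/(3*s + 12)
2. cascade D5, D6: (3*s^2 - 9*s + 6)/(2*s^2 + s - 1)
3. sum the parallel branches D1, (D2*D3), D4, (D5*D6): (-57*s^5 - 258*s^4 - 32*s^3 + 903*s^2 - 222*s - 146)/(18*s^5 + 63*s^4 - 60*s^3 - 90*s^2 + 27*s + 12)
That last expression is T(s); at s = 0 only the constant terms survive, so T(0) = -146/12 = -73/6.

Therefore the answer is -73/6.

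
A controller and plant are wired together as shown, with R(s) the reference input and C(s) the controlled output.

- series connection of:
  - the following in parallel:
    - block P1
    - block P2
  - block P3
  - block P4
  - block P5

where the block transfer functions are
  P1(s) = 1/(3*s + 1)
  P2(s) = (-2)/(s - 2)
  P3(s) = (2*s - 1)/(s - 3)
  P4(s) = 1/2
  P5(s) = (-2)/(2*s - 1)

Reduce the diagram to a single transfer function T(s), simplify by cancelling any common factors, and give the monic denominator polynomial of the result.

Step 1 - sum the parallel branches P1, P2: (-5*s - 4)/(3*s^2 - 5*s - 2)
Step 2 - multiply (P1+P2), P3, P4, P5 (series): (5*s + 4)/(3*s^3 - 14*s^2 + 13*s + 6)
The result of step 2 is T(s) in lowest terms. Its denominator has leading coefficient 3; dividing the denominator through by 3 makes it monic.

Final answer: s^3 - 14*s^2/3 + 13*s/3 + 2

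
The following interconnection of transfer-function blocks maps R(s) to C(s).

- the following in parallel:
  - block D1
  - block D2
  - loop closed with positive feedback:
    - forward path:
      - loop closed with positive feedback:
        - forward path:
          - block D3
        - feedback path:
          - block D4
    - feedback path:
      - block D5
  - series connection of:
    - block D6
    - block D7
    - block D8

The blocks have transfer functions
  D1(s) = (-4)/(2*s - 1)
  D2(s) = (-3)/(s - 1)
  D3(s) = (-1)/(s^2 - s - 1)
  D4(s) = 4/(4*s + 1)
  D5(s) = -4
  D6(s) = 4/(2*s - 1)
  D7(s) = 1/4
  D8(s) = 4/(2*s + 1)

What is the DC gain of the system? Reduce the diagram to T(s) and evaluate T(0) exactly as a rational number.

1. collapse the loop (D3 forward, D4 return), giving (-4*s - 1)/(4*s^3 - 3*s^2 - 5*s + 3)
2. collapse the loop ([D3/(1-D3*D4)] forward, D5 return), giving (-4*s - 1)/(4*s^3 - 3*s^2 - 21*s - 1)
3. multiply D6, D7, D8 (series), giving 4/(4*s^2 - 1)
4. add D1, D2, [[D3/(1-D3*D4)]/(1-[D3/(1-D3*D4)]*D5)], (D6*D7*D8) (parallel), giving (-80*s^5 + 76*s^4 + 420*s^3 - 149*s^2 - 74*s - 4)/(16*s^6 - 28*s^5 - 76*s^4 + 87*s^3 + 22*s^2 - 20*s - 1)
DC gain: substitute s = 0 into T(s) from step 4: T(0) = -4/(-1) = 4.

Hence the answer: 4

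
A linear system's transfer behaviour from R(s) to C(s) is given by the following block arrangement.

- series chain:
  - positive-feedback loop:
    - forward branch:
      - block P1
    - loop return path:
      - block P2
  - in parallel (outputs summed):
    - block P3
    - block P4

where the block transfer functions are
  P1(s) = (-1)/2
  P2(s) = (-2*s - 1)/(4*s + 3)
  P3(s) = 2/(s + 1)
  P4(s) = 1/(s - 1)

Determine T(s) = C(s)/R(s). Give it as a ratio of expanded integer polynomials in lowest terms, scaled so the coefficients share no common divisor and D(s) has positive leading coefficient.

Answer: (-12*s^2 - 5*s + 3)/(6*s^3 + 5*s^2 - 6*s - 5)

Working:
Step 1. feedback reduction of P1, P2 = (-4*s - 3)/(6*s + 5)
Step 2. sum the parallel branches P3, P4 = (3*s - 1)/(s^2 - 1)
Step 3. series reduction of [P1/(1-P1*P2)], (P3+P4), which is the overall transfer function T(s) = C(s)/R(s) in lowest terms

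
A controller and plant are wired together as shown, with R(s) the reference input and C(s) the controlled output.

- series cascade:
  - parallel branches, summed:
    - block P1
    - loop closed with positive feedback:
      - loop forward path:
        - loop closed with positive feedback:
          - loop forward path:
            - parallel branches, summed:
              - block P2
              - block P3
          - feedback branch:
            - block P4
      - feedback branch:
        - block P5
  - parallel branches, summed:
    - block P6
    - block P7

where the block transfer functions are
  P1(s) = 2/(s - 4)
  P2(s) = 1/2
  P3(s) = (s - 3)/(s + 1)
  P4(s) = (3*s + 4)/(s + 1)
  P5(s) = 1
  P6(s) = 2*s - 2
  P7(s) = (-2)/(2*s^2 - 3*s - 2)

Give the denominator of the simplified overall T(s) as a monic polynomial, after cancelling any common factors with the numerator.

[1] sum the parallel branches P2, P3 gives (3*s - 5)/(2*s + 2)
[2] reduce the feedback loop with forward (P2+P3) and return P4 gives (-3*s^2 + 2*s + 5)/(7*s^2 - 7*s - 22)
[3] feedback reduction of [(P2+P3)/(1-(P2+P3)*P4)], P5 gives (-3*s^2 + 2*s + 5)/(10*s^2 - 9*s - 27)
[4] sum the parallel branches P1, [[(P2+P3)/(1-(P2+P3)*P4)]/(1-[(P2+P3)/(1-(P2+P3)*P4)]*P5)] gives (-3*s^3 + 34*s^2 - 21*s - 74)/(10*s^3 - 49*s^2 + 9*s + 108)
[5] reduce the parallel group P6, P7 gives (4*s^3 - 10*s^2 + 2*s + 2)/(2*s^2 - 3*s - 2)
[6] cascade (P1+[[(P2+P3)/(1-(P2+P3)*P4)]/(1-[(P2+P3)/(1-(P2+P3)*P4)]*P5)]), (P6+P7) gives (-12*s^6 + 166*s^5 - 430*s^4 - 24*s^3 + 766*s^2 - 190*s - 148)/(20*s^5 - 128*s^4 + 145*s^3 + 287*s^2 - 342*s - 216)
T(s) is the step-6 result (common factors already cancelled). Leading coefficient of the denominator: 20. Divide through by 20 for the monic polynomial.

Therefore the answer is s^5 - 32*s^4/5 + 29*s^3/4 + 287*s^2/20 - 171*s/10 - 54/5.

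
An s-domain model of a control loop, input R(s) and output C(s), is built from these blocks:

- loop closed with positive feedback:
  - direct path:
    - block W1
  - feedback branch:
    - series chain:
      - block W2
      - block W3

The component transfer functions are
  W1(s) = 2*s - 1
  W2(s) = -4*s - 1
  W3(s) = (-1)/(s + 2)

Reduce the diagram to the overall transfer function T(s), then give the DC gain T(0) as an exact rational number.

1. cascade W2, W3: (4*s + 1)/(s + 2)
2. feedback reduction of W1, (W2*W3): (-2*s^2 - 3*s + 2)/(8*s^2 - 3*s - 3)
DC gain: substitute s = 0 into T(s) from step 2: T(0) = 2/(-3) = -2/3.

Final answer: -2/3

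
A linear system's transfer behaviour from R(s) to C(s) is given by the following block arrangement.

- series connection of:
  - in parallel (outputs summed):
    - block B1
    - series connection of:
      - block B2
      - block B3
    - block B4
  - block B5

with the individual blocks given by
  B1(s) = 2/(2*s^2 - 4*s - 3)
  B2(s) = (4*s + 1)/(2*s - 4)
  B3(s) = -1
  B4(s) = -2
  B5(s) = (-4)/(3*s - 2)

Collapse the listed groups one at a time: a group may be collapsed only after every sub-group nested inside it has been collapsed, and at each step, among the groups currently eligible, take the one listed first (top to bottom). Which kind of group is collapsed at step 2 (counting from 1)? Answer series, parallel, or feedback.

The answer is parallel.

Reasoning:
[1] reduce the series chain B2, B3
[2] reduce the parallel group B1, (B2*B3), B4
[3] multiply (B1+(B2*B3)+B4), B5 (series)
The group at step 2 is a parallel group.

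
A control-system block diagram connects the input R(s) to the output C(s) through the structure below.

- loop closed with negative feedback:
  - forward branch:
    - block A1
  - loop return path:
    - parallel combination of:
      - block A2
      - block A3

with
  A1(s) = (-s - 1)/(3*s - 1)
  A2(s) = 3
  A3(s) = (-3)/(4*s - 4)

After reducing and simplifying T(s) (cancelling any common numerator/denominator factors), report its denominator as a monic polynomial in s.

Answer: s - 19/13

Working:
Step 1: sum the parallel branches A2, A3 -> (12*s - 15)/(4*s - 4)
Step 2: close the feedback loop around A1, (A2+A3) -> (4*s^2 - 4)/(13*s - 19)
No further cancellation is possible in the step-2 result, so that is T(s). Its denominator becomes monic after dividing by the leading coefficient 13.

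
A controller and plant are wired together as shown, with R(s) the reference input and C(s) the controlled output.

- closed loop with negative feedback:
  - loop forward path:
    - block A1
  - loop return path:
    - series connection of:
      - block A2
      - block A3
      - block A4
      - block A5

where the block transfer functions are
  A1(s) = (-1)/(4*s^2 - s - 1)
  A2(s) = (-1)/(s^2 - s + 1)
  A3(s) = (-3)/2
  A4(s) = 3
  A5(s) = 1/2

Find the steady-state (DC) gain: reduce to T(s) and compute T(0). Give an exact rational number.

Step 1: reduce the series chain A2, A3, A4, A5 gives 9/(4*s^2 - 4*s + 4)
Step 2: close the feedback loop around A1, (A2*A3*A4*A5) gives (-4*s^2 + 4*s - 4)/(16*s^4 - 20*s^3 + 16*s^2 - 13)
Step 2 gives the overall T(s). Then T(0) = -4/(-13) = 4/13.

Answer: 4/13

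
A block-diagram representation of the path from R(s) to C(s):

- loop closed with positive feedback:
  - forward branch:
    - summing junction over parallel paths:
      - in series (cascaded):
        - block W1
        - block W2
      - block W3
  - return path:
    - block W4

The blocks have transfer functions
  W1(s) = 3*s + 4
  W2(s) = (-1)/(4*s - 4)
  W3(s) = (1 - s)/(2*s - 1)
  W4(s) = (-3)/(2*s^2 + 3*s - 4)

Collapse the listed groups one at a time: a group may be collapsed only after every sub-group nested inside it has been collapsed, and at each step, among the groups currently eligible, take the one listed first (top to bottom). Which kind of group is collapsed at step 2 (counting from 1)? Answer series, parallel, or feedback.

Reducing step by step:

Step 1: series reduction of W1, W2
Step 2: parallel reduction of (W1*W2), W3
Step 3: close the feedback loop around ((W1*W2)+W3), W4
The group at step 2 is a parallel group.

Answer: parallel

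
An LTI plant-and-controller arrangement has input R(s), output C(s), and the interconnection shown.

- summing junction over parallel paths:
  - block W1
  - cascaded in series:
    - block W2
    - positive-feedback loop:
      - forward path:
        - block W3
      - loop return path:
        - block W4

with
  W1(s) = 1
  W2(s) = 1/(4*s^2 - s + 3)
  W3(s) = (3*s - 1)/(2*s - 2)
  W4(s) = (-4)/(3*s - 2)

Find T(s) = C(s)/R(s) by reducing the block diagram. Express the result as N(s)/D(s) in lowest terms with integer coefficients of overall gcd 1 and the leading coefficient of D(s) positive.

First reduce the diagram to T(s).

[1] apply the feedback formula to W3, W4 = (9*s^2 - 9*s + 2)/(6*s^2 + 2*s)
[2] reduce the series chain W2, [W3/(1-W3*W4)] = (9*s^2 - 9*s + 2)/(24*s^4 + 2*s^3 + 16*s^2 + 6*s)
[3] parallel reduction of W1, (W2*[W3/(1-W3*W4)]); the result is T(s) itself (integer coefficients, no common factor, positive leading denominator coefficient)

Answer: (24*s^4 + 2*s^3 + 25*s^2 - 3*s + 2)/(24*s^4 + 2*s^3 + 16*s^2 + 6*s)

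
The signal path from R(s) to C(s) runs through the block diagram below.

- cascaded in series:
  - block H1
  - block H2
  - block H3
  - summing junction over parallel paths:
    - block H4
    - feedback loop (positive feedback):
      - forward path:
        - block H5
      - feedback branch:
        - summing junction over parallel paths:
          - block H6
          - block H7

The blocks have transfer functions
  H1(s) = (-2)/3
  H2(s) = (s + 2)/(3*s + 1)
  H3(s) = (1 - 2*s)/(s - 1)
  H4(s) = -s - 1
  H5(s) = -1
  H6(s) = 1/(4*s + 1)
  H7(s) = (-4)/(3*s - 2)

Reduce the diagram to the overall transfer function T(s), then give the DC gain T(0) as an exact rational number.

Reducing step by step:

(1) combine H6, H7 in parallel, giving (-13*s - 6)/(12*s^2 - 5*s - 2)
(2) close the feedback loop around H5, (H6+H7), giving (-12*s^2 + 5*s + 2)/(12*s^2 - 18*s - 8)
(3) combine H4, [H5/(1-H5*(H6+H7))] in parallel, giving (-12*s^3 - 6*s^2 + 31*s + 10)/(12*s^2 - 18*s - 8)
(4) series reduction of H1, H2, H3, (H4+[H5/(1-H5*(H6+H7))]), giving (-24*s^5 - 48*s^4 + 68*s^3 + 125*s^2 - 32*s - 20)/(54*s^4 - 117*s^3 + 51*s + 12)
Step 4 gives the overall T(s). Then T(0) = -20/12 = -5/3.

Answer: -5/3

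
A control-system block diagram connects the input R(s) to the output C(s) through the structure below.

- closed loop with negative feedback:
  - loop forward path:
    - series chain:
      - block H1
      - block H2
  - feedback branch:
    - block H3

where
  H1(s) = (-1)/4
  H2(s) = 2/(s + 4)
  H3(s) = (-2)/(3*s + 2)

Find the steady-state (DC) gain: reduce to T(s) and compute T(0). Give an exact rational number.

First reduce the diagram to T(s).

[1] multiply H1, H2 (series) gives (-1)/(2*s + 8)
[2] collapse the loop ((H1*H2) forward, H3 return) gives (-3*s - 2)/(6*s^2 + 28*s + 18)
That last expression is T(s); at s = 0 only the constant terms survive, so T(0) = -2/18 = -1/9.

Answer: -1/9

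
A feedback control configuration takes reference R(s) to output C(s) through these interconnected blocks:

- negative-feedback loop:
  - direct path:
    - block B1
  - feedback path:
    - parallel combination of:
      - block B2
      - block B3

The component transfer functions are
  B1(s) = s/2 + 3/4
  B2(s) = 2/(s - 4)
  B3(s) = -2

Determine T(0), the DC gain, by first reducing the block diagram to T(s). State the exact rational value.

The answer is -6/7.

Reasoning:
[1] add B2, B3 (parallel), giving (10 - 2*s)/(s - 4)
[2] reduce the feedback loop with forward B1 and return (B2+B3), giving (-2*s^2 + 5*s + 12)/(4*s^2 - 18*s - 14)
That last expression is T(s); at s = 0 only the constant terms survive, so T(0) = 12/(-14) = -6/7.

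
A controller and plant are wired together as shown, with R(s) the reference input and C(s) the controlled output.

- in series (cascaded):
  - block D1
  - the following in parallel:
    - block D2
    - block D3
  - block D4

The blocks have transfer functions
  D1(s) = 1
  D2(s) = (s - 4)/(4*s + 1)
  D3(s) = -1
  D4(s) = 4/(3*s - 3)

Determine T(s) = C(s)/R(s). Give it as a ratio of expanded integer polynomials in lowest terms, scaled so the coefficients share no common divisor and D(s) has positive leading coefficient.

Reducing step by step:

[1] reduce the parallel group D2, D3, giving (-3*s - 5)/(4*s + 1)
[2] cascade D1, (D2+D3), D4: this yields T(s), and no further normalization is needed

Answer: (-12*s - 20)/(12*s^2 - 9*s - 3)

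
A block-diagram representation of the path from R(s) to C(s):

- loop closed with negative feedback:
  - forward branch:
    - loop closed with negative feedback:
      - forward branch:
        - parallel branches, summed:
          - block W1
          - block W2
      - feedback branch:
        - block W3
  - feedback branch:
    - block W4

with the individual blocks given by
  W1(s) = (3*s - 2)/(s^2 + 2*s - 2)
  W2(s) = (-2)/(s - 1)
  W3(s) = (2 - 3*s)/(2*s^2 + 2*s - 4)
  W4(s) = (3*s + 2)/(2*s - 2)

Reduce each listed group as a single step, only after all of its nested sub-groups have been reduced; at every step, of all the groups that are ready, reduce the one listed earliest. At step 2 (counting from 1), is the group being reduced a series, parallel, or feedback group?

[1] reduce the parallel group W1, W2
[2] feedback reduction of (W1+W2), W3
[3] close the feedback loop around [(W1+W2)/(1+(W1+W2)*W3)], W4
Step 2 collapses a feedback group.

Hence the answer: feedback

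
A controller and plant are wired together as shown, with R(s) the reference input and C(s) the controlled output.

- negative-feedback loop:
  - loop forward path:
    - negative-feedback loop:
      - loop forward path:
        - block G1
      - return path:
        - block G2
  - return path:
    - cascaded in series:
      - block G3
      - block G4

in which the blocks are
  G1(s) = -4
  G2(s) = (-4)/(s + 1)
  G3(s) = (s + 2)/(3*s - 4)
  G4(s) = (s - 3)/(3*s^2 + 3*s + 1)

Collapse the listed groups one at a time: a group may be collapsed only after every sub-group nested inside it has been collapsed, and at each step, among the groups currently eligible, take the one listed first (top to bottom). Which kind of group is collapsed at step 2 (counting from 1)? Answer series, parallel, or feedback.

Step 1 - collapse the loop (G1 forward, G2 return)
Step 2 - multiply G3, G4 (series)
Step 3 - collapse the loop ([G1/(1+G1*G2)] forward, (G3*G4) return)
Step 2: series.

Hence the answer: series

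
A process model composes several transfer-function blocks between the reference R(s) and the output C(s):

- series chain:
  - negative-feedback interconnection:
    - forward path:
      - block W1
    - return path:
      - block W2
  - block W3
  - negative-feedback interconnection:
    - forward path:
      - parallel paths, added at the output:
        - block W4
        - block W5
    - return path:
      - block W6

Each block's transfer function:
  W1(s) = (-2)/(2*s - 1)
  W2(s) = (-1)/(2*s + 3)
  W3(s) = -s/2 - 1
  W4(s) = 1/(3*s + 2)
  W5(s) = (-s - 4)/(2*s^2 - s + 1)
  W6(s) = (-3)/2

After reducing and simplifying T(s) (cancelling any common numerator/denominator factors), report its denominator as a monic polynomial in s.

Answer: s^5 + 17*s^4/12 + 49*s^3/12 + 283*s^2/48 + 53*s/48 - 25/48

Working:
(1) apply the feedback formula to W1, W2, giving (-4*s - 6)/(4*s^2 + 4*s - 1)
(2) parallel reduction of W4, W5, giving (-s^2 - 15*s - 7)/(6*s^3 + s^2 + s + 2)
(3) apply the feedback formula to (W4+W5), W6, giving (-2*s^2 - 30*s - 14)/(12*s^3 + 5*s^2 + 47*s + 25)
(4) reduce the series chain [W1/(1+W1*W2)], W3, [(W4+W5)/(1+(W4+W5)*W6)], giving (-4*s^4 - 74*s^3 - 250*s^2 - 278*s - 84)/(48*s^5 + 68*s^4 + 196*s^3 + 283*s^2 + 53*s - 25)
No further cancellation is possible in the step-4 result, so that is T(s). Its denominator becomes monic after dividing by the leading coefficient 48.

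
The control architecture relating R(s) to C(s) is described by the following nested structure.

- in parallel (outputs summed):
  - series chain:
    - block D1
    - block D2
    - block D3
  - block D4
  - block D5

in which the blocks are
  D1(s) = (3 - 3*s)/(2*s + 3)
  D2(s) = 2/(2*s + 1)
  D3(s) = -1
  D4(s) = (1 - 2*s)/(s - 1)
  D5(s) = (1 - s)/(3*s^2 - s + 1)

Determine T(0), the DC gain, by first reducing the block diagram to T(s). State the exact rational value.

(1) multiply D1, D2, D3 (series); result (6*s - 6)/(4*s^2 + 8*s + 3)
(2) reduce the parallel group (D1*D2*D3), D4, D5; result (-24*s^5 - 14*s^4 - 32*s^3 + 40*s^2 - 21*s + 6)/(12*s^5 + 8*s^4 - 15*s^3 - 2*s - 3)
DC gain: substitute s = 0 into T(s) from step 2: T(0) = 6/(-3) = -2.

Therefore the answer is -2.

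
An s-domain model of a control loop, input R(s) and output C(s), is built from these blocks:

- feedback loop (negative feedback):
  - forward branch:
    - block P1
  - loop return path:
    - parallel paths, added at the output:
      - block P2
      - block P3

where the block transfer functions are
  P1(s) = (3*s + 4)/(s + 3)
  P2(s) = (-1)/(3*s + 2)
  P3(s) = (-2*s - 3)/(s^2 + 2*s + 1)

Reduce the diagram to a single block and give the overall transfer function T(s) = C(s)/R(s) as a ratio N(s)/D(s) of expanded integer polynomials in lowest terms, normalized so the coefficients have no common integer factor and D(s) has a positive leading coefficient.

First reduce the diagram to T(s).

Step 1 - sum the parallel branches P2, P3: (-7*s^2 - 15*s - 7)/(3*s^3 + 8*s^2 + 7*s + 2)
Step 2 - apply the feedback formula to P1, (P2+P3); the result is T(s) itself (integer coefficients, no common factor, positive leading denominator coefficient)

Answer: (9*s^4 + 36*s^3 + 53*s^2 + 34*s + 8)/(3*s^4 - 4*s^3 - 42*s^2 - 58*s - 22)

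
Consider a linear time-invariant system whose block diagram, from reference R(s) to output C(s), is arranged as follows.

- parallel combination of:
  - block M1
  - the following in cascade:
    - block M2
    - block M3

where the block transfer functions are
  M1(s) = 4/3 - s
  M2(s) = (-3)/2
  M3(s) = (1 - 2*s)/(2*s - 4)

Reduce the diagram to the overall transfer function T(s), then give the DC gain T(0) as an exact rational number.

The answer is 41/24.

Reasoning:
1. reduce the series chain M2, M3 -> (6*s - 3)/(4*s - 8)
2. reduce the parallel group M1, (M2*M3) -> (-12*s^2 + 58*s - 41)/(12*s - 24)
Step 2 gives the overall T(s). Then T(0) = -41/(-24) = 41/24.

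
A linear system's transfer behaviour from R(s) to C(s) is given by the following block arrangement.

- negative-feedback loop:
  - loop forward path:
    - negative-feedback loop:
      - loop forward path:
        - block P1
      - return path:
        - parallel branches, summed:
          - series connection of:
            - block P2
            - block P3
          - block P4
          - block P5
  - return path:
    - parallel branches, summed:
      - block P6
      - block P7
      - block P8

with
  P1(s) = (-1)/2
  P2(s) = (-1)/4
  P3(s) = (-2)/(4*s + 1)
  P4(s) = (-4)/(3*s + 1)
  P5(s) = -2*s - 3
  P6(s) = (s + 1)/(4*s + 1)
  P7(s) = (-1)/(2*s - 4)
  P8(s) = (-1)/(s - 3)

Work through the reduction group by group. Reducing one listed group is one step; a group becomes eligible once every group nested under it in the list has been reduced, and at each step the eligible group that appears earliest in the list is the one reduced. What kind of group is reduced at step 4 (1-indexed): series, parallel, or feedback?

1. reduce the series chain P2, P3
2. combine (P2*P3), P4, P5 in parallel
3. feedback reduction of P1, ((P2*P3)+P4+P5)
4. sum the parallel branches P6, P7, P8
5. collapse the loop ([P1/(1+P1*((P2*P3)+P4+P5))] forward, (P6+P7+P8) return)
The group at step 4 is a parallel group.

Hence the answer: parallel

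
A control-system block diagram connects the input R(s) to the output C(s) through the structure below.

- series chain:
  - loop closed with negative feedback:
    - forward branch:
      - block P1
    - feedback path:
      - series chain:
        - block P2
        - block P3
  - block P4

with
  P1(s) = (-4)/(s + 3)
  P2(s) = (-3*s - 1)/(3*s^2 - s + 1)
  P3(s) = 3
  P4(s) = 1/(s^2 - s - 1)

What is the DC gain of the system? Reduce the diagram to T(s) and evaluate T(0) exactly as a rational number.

Step 1: series reduction of P2, P3: (-9*s - 3)/(3*s^2 - s + 1)
Step 2: close the feedback loop around P1, (P2*P3): (-12*s^2 + 4*s - 4)/(3*s^3 + 8*s^2 + 34*s + 15)
Step 3: series reduction of [P1/(1+P1*(P2*P3))], P4: (-12*s^2 + 4*s - 4)/(3*s^5 + 5*s^4 + 23*s^3 - 27*s^2 - 49*s - 15)
That last expression is T(s); at s = 0 only the constant terms survive, so T(0) = -4/(-15) = 4/15.

Therefore the answer is 4/15.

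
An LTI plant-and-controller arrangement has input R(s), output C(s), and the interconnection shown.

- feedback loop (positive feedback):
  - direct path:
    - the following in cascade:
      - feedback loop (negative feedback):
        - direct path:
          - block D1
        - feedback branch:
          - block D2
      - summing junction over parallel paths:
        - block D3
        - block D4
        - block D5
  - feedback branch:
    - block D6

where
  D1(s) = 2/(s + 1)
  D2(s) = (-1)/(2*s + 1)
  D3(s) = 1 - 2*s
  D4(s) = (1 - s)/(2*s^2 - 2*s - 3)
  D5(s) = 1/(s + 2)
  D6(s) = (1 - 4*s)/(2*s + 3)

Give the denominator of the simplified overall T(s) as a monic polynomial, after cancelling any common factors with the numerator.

(1) reduce the feedback loop with forward D1 and return D2, giving (4*s + 2)/(2*s^2 + 3*s - 1)
(2) combine D3, D4, D5 in parallel, giving (-4*s^4 - 2*s^3 + 17*s^2 + 2*s - 7)/(2*s^3 + 2*s^2 - 7*s - 6)
(3) cascade [D1/(1+D1*D2)], (D3+D4+D5), giving (-16*s^5 - 16*s^4 + 64*s^3 + 42*s^2 - 24*s - 14)/(4*s^5 + 10*s^4 - 10*s^3 - 35*s^2 - 11*s + 6)
(4) reduce the feedback loop with forward ([D1/(1+D1*D2)]*(D3+D4+D5)) and return D6, giving (32*s^6 + 80*s^5 - 80*s^4 - 276*s^3 - 78*s^2 + 100*s + 42)/(56*s^6 + 16*s^5 - 282*s^4 - 4*s^3 + 265*s^2 + 53*s - 32)
Step 4 gives the fully reduced T(s), with no common factor left to cancel. The denominator's leading coefficient is 56, so divide each of its coefficients by 56 to get the monic form.

Hence the answer: s^6 + 2*s^5/7 - 141*s^4/28 - s^3/14 + 265*s^2/56 + 53*s/56 - 4/7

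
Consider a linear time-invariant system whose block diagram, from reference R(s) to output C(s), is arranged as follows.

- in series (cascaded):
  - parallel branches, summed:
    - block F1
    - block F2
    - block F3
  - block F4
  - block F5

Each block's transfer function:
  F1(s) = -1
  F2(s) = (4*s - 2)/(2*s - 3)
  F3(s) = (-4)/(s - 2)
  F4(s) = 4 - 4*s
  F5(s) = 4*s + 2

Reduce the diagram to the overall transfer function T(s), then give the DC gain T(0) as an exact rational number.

Answer: 40/3

Working:
1. reduce the parallel group F1, F2, F3 -> (2*s^2 - 11*s + 10)/(2*s^2 - 7*s + 6)
2. multiply (F1+F2+F3), F4, F5 (series) -> (-32*s^4 + 192*s^3 - 232*s^2 - 8*s + 80)/(2*s^2 - 7*s + 6)
That last expression is T(s); at s = 0 only the constant terms survive, so T(0) = 80/6 = 40/3.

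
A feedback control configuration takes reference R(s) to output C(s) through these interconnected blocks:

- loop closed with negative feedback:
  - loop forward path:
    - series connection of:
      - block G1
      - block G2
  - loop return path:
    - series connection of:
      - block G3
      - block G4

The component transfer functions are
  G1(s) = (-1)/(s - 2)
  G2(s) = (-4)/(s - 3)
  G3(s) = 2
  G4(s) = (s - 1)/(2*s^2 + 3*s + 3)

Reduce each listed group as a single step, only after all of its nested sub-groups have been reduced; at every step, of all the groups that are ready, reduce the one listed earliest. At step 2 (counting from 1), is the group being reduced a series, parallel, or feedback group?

(1) series reduction of G1, G2
(2) multiply G3, G4 (series)
(3) collapse the loop ((G1*G2) forward, (G3*G4) return)
The group at step 2 is a series group.

Hence the answer: series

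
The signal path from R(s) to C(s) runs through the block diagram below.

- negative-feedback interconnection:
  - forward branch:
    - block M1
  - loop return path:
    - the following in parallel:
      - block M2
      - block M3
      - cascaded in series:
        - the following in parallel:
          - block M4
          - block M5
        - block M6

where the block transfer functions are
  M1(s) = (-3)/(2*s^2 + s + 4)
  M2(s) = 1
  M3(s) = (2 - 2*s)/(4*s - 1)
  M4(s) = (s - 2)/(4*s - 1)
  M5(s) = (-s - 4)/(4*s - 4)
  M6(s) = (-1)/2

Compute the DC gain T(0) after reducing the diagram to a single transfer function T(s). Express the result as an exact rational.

[1] sum the parallel branches M4, M5, giving (12 - 27*s)/(16*s^2 - 20*s + 4)
[2] combine (M4+M5), M6 in series, giving (27*s - 12)/(32*s^2 - 40*s + 8)
[3] combine M2, M3, ((M4+M5)*M6) in parallel, giving (16*s^2 + 19*s - 20)/(32*s^2 - 40*s + 8)
[4] apply the feedback formula to M1, (M2+M3+((M4+M5)*M6)), giving (-96*s^2 + 120*s - 24)/(64*s^4 - 48*s^3 + 56*s^2 - 209*s + 92)
That last expression is T(s); at s = 0 only the constant terms survive, so T(0) = -24/92 = -6/23.

Therefore the answer is -6/23.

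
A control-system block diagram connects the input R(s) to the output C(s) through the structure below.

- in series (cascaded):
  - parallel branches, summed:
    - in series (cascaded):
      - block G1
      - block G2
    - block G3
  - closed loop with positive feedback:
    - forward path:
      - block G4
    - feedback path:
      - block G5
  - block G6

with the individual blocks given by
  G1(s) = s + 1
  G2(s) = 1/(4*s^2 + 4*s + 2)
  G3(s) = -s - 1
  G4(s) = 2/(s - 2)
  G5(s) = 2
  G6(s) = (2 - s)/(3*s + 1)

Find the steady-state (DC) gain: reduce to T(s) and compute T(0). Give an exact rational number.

First reduce the diagram to T(s).

(1) series reduction of G1, G2; result (s + 1)/(4*s^2 + 4*s + 2)
(2) combine (G1*G2), G3 in parallel; result (-4*s^3 - 8*s^2 - 5*s - 1)/(4*s^2 + 4*s + 2)
(3) feedback reduction of G4, G5; result 2/(s - 6)
(4) series reduction of ((G1*G2)+G3), [G4/(1-G4*G5)], G6; result (4*s^4 - 11*s^2 - 9*s - 2)/(6*s^4 - 28*s^3 - 43*s^2 - 29*s - 6)
Step 4 gives the overall T(s). Then T(0) = -2/(-6) = 1/3.

Answer: 1/3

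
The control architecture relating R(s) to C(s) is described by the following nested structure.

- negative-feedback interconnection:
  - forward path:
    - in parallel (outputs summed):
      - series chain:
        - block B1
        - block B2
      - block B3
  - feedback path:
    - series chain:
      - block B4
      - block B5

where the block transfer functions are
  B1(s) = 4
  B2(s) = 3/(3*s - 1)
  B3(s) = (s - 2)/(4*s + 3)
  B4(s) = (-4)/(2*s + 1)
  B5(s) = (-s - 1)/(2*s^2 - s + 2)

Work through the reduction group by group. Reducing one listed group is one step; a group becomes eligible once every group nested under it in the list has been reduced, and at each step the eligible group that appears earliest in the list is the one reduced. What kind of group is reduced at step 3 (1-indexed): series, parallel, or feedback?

Step 1. cascade B1, B2
Step 2. parallel reduction of (B1*B2), B3
Step 3. combine B4, B5 in series
Step 4. reduce the feedback loop with forward ((B1*B2)+B3) and return (B4*B5)
The group at step 3 is a series group.

Therefore the answer is series.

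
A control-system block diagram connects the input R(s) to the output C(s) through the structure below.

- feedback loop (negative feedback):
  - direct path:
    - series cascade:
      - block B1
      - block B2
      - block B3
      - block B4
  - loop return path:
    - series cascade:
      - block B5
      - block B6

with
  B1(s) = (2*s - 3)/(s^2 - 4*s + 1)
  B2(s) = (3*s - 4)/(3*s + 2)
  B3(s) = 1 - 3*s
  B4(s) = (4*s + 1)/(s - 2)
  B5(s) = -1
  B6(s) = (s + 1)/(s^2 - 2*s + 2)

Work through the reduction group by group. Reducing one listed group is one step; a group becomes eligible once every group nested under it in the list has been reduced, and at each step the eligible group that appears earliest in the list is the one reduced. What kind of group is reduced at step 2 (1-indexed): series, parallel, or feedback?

Reducing step by step:

Step 1 - reduce the series chain B1, B2, B3, B4
Step 2 - reduce the series chain B5, B6
Step 3 - apply the feedback formula to (B1*B2*B3*B4), (B5*B6)
So the answer for step 2 is series.

Answer: series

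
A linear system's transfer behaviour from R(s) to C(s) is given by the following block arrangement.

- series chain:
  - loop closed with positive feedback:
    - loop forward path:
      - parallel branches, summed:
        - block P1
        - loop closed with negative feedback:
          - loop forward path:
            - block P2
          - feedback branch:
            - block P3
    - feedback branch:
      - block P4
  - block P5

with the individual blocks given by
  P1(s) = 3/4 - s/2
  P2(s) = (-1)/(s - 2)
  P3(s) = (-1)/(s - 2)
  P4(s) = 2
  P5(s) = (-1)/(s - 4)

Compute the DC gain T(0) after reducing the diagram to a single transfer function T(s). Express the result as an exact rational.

Reducing step by step:

[1] reduce the feedback loop with forward P2 and return P3 = (2 - s)/(s^2 - 4*s + 5)
[2] reduce the parallel group P1, [P2/(1+P2*P3)] = (-2*s^3 + 11*s^2 - 26*s + 23)/(4*s^2 - 16*s + 20)
[3] feedback reduction of (P1+[P2/(1+P2*P3)]), P4 = (-2*s^3 + 11*s^2 - 26*s + 23)/(4*s^3 - 18*s^2 + 36*s - 26)
[4] cascade [(P1+[P2/(1+P2*P3)])/(1-(P1+[P2/(1+P2*P3)])*P4)], P5 = (2*s^3 - 11*s^2 + 26*s - 23)/(4*s^4 - 34*s^3 + 108*s^2 - 170*s + 104)
Step 4 gives the overall T(s). Then T(0) = -23/104.

Answer: -23/104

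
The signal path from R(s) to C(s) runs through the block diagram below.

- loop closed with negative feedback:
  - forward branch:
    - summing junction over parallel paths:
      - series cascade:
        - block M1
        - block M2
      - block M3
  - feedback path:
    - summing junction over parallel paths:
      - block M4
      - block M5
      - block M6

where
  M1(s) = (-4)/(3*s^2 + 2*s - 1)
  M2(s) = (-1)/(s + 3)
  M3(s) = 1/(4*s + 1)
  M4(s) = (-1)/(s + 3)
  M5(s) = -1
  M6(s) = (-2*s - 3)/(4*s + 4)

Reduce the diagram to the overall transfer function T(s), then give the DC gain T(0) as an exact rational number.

Reducing step by step:

(1) combine M1, M2 in series -> 4/(3*s^3 + 11*s^2 + 5*s - 3)
(2) parallel reduction of (M1*M2), M3 -> (3*s^3 + 11*s^2 + 21*s + 1)/(12*s^4 + 47*s^3 + 31*s^2 - 7*s - 3)
(3) parallel reduction of M4, M5, M6 -> (-6*s^2 - 29*s - 25)/(4*s^2 + 16*s + 12)
(4) feedback reduction of ((M1*M2)+M3), (M4+M5+M6) -> (12*s^5 + 92*s^4 + 296*s^3 + 472*s^2 + 268*s + 12)/(48*s^6 + 362*s^5 + 867*s^4 + 512*s^3 - 642*s^2 - 686*s - 61)
Step 4 gives the overall T(s). Then T(0) = 12/(-61) = -12/61.

Answer: -12/61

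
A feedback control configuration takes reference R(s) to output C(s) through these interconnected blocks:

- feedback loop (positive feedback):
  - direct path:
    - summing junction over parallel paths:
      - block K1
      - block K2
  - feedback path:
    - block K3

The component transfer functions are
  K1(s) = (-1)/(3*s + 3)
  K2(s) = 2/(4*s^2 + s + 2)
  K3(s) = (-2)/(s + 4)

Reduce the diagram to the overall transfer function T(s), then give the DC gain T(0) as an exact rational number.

1. sum the parallel branches K1, K2 = (-4*s^2 + 5*s + 4)/(12*s^3 + 15*s^2 + 9*s + 6)
2. apply the feedback formula to (K1+K2), K3 = (-4*s^3 - 11*s^2 + 24*s + 16)/(12*s^4 + 63*s^3 + 61*s^2 + 52*s + 32)
Evaluating the step-2 result (the overall T(s)) at s = 0 gives T(0) = 16/32 = 1/2.

Final answer: 1/2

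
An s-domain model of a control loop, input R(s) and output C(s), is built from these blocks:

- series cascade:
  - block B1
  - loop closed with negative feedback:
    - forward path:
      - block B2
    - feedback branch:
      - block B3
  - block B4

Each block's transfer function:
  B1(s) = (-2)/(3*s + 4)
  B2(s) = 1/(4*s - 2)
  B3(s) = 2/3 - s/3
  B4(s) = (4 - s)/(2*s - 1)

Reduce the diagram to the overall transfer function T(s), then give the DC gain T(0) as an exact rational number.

Step 1 - close the feedback loop around B2, B3 gives 3/(11*s - 4)
Step 2 - combine B1, [B2/(1+B2*B3)], B4 in series gives (6*s - 24)/(66*s^3 + 31*s^2 - 64*s + 16)
Step 2 gives the overall T(s). Then T(0) = -24/16 = -3/2.

Therefore the answer is -3/2.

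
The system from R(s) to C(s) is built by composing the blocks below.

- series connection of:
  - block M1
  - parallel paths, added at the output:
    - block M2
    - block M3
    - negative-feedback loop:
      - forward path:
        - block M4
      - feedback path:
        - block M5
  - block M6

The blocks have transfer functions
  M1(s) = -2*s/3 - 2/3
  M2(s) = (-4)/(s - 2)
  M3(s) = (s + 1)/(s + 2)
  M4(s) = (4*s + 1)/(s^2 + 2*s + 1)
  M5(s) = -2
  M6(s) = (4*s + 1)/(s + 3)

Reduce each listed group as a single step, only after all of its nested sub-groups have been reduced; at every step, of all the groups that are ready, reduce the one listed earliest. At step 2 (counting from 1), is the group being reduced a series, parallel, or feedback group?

The answer is parallel.

Reasoning:
1. close the feedback loop around M4, M5
2. sum the parallel branches M2, M3, [M4/(1+M4*M5)]
3. reduce the series chain M1, (M2+M3+[M4/(1+M4*M5)]), M6
At step 2 the group reduced is parallel.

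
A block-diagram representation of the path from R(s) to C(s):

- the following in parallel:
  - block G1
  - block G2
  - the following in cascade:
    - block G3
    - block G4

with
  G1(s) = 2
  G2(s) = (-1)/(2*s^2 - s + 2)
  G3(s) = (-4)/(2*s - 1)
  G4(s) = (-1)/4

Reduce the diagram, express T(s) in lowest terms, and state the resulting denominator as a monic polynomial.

Answer: s^3 - s^2 + 5*s/4 - 1/2

Working:
Step 1: reduce the series chain G3, G4 -> 1/(2*s - 1)
Step 2: reduce the parallel group G1, G2, (G3*G4) -> (8*s^3 - 6*s^2 + 7*s - 1)/(4*s^3 - 4*s^2 + 5*s - 2)
No further cancellation is possible in the step-2 result, so that is T(s). Its denominator becomes monic after dividing by the leading coefficient 4.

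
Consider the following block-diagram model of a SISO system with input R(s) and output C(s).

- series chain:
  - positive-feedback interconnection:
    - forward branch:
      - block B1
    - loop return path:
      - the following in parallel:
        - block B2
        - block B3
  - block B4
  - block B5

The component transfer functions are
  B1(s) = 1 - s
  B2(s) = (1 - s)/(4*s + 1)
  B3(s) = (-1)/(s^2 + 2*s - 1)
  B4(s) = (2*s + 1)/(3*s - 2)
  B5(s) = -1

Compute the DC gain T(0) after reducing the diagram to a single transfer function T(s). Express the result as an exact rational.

[1] combine B2, B3 in parallel gives (-s^3 - s^2 - s - 2)/(4*s^3 + 9*s^2 - 2*s - 1)
[2] collapse the loop (B1 forward, (B2+B3) return) gives (4*s^4 + 5*s^3 - 11*s^2 + s + 1)/(s^4 - 4*s^3 - 9*s^2 + 3*s - 1)
[3] reduce the series chain [B1/(1-B1*(B2+B3))], B4, B5 gives (-8*s^5 - 14*s^4 + 17*s^3 + 9*s^2 - 3*s - 1)/(3*s^5 - 14*s^4 - 19*s^3 + 27*s^2 - 9*s + 2)
The step-3 result is T(s). Setting s = 0: T(0) = -1/2.

Therefore the answer is -1/2.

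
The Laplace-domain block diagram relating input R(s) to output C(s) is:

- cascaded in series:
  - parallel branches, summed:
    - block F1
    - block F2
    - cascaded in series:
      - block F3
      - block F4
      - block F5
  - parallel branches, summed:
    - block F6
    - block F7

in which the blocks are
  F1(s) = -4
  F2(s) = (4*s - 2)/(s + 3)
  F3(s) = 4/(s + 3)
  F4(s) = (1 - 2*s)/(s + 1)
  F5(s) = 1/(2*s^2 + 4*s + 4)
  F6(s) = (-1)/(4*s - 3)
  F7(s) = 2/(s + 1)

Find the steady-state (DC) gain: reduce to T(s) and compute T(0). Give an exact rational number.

1. cascade F3, F4, F5: (2 - 4*s)/(s^4 + 6*s^3 + 13*s^2 + 14*s + 6)
2. reduce the parallel group F1, F2, (F3*F4*F5): (-14*s^3 - 42*s^2 - 60*s - 26)/(s^4 + 6*s^3 + 13*s^2 + 14*s + 6)
3. parallel reduction of F6, F7: (7*s - 7)/(4*s^2 + s - 3)
4. multiply (F1+F2+(F3*F4*F5)), (F6+F7) (series): (-98*s^4 - 196*s^3 - 126*s^2 + 238*s + 182)/(4*s^6 + 25*s^5 + 55*s^4 + 51*s^3 - s^2 - 36*s - 18)
That last expression is T(s); at s = 0 only the constant terms survive, so T(0) = 182/(-18) = -91/9.

Answer: -91/9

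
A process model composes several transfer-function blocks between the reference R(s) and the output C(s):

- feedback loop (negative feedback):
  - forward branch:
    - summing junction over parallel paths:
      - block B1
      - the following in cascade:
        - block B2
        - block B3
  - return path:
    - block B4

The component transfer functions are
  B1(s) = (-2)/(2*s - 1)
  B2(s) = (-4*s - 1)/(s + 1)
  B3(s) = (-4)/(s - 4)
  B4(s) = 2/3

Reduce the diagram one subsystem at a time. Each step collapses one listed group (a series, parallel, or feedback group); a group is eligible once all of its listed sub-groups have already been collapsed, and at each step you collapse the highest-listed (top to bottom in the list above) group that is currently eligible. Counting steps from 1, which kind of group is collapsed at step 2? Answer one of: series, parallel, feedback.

The answer is parallel.

Reasoning:
1. series reduction of B2, B3
2. add B1, (B2*B3) (parallel)
3. collapse the loop ((B1+(B2*B3)) forward, B4 return)
Step 2 collapses a parallel group.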